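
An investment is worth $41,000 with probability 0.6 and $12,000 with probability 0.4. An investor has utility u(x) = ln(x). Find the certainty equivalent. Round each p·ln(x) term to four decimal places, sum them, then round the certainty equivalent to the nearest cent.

$25,081.86

E[u] = 0.6·ln(41000) + 0.4·ln(12000) = 6.3728 + 3.7571 = 10.1299
CE = e^10.1299 ≈ 25081.86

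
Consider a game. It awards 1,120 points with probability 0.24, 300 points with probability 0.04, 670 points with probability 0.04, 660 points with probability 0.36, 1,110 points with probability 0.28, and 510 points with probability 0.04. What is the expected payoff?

876.4 points

EV = 0.24 × 1120 + 0.04 × 300 + 0.04 × 670 + 0.36 × 660 + 0.28 × 1110 + 0.04 × 510 = 268.8 + 12 + 26.8 + 237.6 + 310.8 + 20.4 = 876.4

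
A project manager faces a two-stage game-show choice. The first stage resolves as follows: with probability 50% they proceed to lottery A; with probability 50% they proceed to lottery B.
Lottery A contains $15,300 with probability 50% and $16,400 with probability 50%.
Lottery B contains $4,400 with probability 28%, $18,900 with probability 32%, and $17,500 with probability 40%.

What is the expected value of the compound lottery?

EV(A) = 0.5 × 15300 + 0.5 × 16400 = 7650 + 8200 = 15850
EV(B) = 0.28 × 4400 + 0.32 × 18900 + 0.4 × 17500 = 1232 + 6048 + 7000 = 14280
Overall = 0.5 × 15850 + 0.5 × 14280 = 7925 + 7140 = 15065

$15,065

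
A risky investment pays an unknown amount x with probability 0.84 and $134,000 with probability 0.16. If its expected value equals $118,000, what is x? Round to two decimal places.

x = $114,952.38

0.84·x + 0.16·134000 = 118000
0.84·x = 118000 − 21440 = 96560
x = 96560 / 0.84 = 114952.3810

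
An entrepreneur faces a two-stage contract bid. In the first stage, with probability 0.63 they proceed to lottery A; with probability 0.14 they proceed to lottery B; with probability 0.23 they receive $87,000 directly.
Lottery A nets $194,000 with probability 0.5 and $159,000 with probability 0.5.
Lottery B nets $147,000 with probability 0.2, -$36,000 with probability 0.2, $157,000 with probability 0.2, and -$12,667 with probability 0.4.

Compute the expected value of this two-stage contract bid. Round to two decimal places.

$137,999.65

EV(A) = 0.5 × 194000 + 0.5 × 159000 = 97000 + 79500 = 176500
EV(B) = 0.2 × 147000 + 0.2 × (-36000) + 0.2 × 157000 + 0.4 × (-12667) = 29400 − 7200 + 31400 − 5066.8 = 48533.2
Branch C: 87000 (certain)
Overall = 0.63 × 176500 + 0.14 × 48533.2 + 0.23 × 87000 = 111195 + 6794.648 + 20010 = 137999.648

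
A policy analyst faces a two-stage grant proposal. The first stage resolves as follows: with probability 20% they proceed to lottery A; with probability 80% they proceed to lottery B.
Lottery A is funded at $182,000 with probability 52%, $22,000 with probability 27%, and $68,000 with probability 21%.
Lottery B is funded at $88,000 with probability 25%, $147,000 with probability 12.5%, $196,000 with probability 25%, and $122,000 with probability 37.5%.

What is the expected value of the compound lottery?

EV(A) = 0.52 × 182000 + 0.27 × 22000 + 0.21 × 68000 = 94640 + 5940 + 14280 = 114860
EV(B) = 0.25 × 88000 + 0.125 × 147000 + 0.25 × 196000 + 0.375 × 122000 = 22000 + 18375 + 49000 + 45750 = 135125
Overall = 0.2 × 114860 + 0.8 × 135125 = 22972 + 108100 = 131072

$131,072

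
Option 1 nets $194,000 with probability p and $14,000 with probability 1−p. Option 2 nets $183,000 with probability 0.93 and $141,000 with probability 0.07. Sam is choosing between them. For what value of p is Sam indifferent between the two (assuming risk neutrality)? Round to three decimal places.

EV(Option 2) = 0.93 × 183000 + 0.07 × 141000 = 170190 + 9870 = 180060
p·194000 + (1−p)·14000 = 180060
180000p + 14000 = 180060
p = (180060 − 14000) / 180000

p = 0.923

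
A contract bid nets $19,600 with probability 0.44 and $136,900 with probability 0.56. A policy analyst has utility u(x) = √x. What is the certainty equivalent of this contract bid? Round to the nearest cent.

$72,253.44

E[u] = 0.44·√19600 + 0.56·√136900 = 0.44·140 + 0.56·370 = 268.8
CE = (268.8)² = 72253.44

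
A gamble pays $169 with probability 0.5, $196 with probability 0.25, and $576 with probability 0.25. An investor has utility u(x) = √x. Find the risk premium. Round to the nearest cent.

E[u] = 0.5·√169 + 0.25·√196 + 0.25·√576 = 0.5·13 + 0.25·14 + 0.25·24 = 16
CE = (16)² = 256
Risk premium = EV − CE = 277.5 − 256 = 21.5

$21.50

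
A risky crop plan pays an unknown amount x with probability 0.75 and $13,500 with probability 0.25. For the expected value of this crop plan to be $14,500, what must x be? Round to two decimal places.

x = $14,833.33

0.75·x + 0.25·13500 = 14500
0.75·x = 14500 − 3375 = 11125
x = 11125 / 0.75 = 14833.3333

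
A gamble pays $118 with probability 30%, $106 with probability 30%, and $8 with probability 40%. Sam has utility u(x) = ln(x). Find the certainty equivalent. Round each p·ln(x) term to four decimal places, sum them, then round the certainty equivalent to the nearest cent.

$38.94

E[u] = 0.3·ln(118) + 0.3·ln(106) + 0.4·ln(8) = 1.4312 + 1.3990 + 0.8318 = 3.6620
CE = e^3.6620 ≈ 38.94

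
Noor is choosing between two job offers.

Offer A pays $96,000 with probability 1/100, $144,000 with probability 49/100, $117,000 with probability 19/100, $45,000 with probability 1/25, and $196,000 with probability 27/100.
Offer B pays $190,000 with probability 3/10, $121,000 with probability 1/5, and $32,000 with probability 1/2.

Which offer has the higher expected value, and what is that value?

Offer A = 1/100 × 96000 + 49/100 × 144000 + 19/100 × 117000 + 1/25 × 45000 + 27/100 × 196000 = 960 + 70560 + 22230 + 1800 + 52920 = 148470
Offer B = 3/10 × 190000 + 1/5 × 121000 + 1/2 × 32000 = 57000 + 24200 + 16000 = 97200

Offer A ($148,470)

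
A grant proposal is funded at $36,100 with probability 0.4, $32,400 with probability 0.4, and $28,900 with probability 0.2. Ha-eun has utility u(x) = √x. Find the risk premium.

E[u] = 0.4·√36100 + 0.4·√32400 + 0.2·√28900 = 0.4·190 + 0.4·180 + 0.2·170 = 182
CE = (182)² = 33124
Risk premium = EV − CE = 33180 − 33124 = 56

$56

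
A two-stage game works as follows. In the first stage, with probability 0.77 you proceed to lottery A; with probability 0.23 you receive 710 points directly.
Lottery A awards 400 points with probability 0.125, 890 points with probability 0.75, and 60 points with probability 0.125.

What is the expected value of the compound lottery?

EV(A) = 0.125 × 400 + 0.75 × 890 + 0.125 × 60 = 50 + 667.5 + 7.5 = 725
Branch B: 710 (certain)
Overall = 0.77 × 725 + 0.23 × 710 = 558.25 + 163.3 = 721.55

721.55 points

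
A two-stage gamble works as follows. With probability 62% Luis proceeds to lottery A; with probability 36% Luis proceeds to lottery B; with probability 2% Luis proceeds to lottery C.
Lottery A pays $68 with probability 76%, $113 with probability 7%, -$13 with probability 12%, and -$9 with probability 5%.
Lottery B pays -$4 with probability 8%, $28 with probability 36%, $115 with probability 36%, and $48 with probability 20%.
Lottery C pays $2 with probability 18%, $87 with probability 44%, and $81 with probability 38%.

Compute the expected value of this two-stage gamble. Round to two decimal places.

EV(A) = 0.76 × 68 + 0.07 × 113 + 0.12 × (-13) + 0.05 × (-9) = 51.68 + 7.91 − 1.56 − 0.45 = 57.58
EV(B) = 0.08 × (-4) + 0.36 × 28 + 0.36 × 115 + 0.2 × 48 = -0.32 + 10.08 + 41.4 + 9.6 = 60.76
EV(C) = 0.18 × 2 + 0.44 × 87 + 0.38 × 81 = 0.36 + 38.28 + 30.78 = 69.42
Overall = 0.62 × 57.58 + 0.36 × 60.76 + 0.02 × 69.42 = 35.6996 + 21.8736 + 1.3884 = 58.9616

$58.96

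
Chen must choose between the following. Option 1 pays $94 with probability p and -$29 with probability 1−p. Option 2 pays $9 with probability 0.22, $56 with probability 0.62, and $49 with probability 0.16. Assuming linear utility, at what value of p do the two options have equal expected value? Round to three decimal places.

p = 0.598

EV(Option 2) = 0.22 × 9 + 0.62 × 56 + 0.16 × 49 = 1.98 + 34.72 + 7.84 = 44.54
p·94 + (1−p)·(-29) = 44.54
123p − 29 = 44.54
p = (44.54 + 29) / 123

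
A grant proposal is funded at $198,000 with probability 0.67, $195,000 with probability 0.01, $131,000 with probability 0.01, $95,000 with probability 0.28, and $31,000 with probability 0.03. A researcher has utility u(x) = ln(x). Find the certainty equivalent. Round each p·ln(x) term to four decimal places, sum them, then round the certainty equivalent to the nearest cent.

$151,827.46

E[u] = 0.67·ln(198000) + 0.01·ln(195000) + 0.01·ln(131000) + 0.28·ln(95000) + 0.03·ln(31000) = 8.1713 + 0.1218 + 0.1178 + 3.2093 + 0.3103 = 11.9305
CE = e^11.9305 ≈ 151827.46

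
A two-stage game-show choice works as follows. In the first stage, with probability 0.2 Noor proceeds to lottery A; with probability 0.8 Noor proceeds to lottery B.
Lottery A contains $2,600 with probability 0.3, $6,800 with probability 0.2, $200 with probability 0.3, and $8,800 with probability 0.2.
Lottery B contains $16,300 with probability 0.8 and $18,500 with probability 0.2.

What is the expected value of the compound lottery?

EV(A) = 0.3 × 2600 + 0.2 × 6800 + 0.3 × 200 + 0.2 × 8800 = 780 + 1360 + 60 + 1760 = 3960
EV(B) = 0.8 × 16300 + 0.2 × 18500 = 13040 + 3700 = 16740
Overall = 0.2 × 3960 + 0.8 × 16740 = 792 + 13392 = 14184

$14,184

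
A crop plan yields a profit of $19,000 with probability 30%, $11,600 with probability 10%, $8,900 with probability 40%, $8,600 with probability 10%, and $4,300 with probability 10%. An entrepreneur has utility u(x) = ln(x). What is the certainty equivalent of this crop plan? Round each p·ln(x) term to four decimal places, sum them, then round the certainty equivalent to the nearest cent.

E[u] = 0.3·ln(19000) + 0.1·ln(11600) + 0.4·ln(8900) + 0.1·ln(8600) + 0.1·ln(4300) = 2.9557 + 0.9359 + 3.6375 + 0.9060 + 0.8366 = 9.2717
CE = e^9.2717 ≈ 10632.81

$10,632.81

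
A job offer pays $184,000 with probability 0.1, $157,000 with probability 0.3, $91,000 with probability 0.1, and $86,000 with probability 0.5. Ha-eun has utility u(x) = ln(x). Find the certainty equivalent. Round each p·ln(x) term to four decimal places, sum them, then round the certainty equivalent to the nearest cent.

$111,803.71

E[u] = 0.1·ln(184000) + 0.3·ln(157000) + 0.1·ln(91000) + 0.5·ln(86000) = 1.2123 + 3.5892 + 1.1419 + 5.6811 = 11.6245
CE = e^11.6245 ≈ 111803.71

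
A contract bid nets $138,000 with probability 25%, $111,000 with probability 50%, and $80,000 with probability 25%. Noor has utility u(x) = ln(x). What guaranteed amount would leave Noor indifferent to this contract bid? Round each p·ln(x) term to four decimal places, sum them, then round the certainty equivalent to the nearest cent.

$107,990.66

E[u] = 0.25·ln(138000) + 0.5·ln(111000) + 0.25·ln(80000) = 2.9588 + 5.8086 + 2.8224 = 11.5898
CE = e^11.5898 ≈ 107990.66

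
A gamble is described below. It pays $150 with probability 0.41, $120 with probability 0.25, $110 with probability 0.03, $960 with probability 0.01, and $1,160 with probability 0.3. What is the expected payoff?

$452.40

EV = 0.41 × 150 + 0.25 × 120 + 0.03 × 110 + 0.01 × 960 + 0.3 × 1160 = 61.5 + 30 + 3.3 + 9.6 + 348 = 452.4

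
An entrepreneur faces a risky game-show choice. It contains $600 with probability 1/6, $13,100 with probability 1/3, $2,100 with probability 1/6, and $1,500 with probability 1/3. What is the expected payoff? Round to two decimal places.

EV = 1/6 × 600 + 1/3 × 13100 + 1/6 × 2100 + 1/3 × 1500 = 100 + 4366.6667 + 350 + 500 = 5316.6667

$5,316.67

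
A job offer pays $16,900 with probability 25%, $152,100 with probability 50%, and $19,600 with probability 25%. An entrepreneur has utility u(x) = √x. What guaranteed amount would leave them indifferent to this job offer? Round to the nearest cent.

$68,906.25

E[u] = 0.25·√16900 + 0.5·√152100 + 0.25·√19600 = 0.25·130 + 0.5·390 + 0.25·140 = 262.5
CE = (262.5)² = 68906.25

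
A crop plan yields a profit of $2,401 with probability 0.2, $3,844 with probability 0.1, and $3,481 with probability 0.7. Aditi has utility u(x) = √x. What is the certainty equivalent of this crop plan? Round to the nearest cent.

E[u] = 0.2·√2401 + 0.1·√3844 + 0.7·√3481 = 0.2·49 + 0.1·62 + 0.7·59 = 57.3
CE = (57.3)² = 3283.29

$3,283.29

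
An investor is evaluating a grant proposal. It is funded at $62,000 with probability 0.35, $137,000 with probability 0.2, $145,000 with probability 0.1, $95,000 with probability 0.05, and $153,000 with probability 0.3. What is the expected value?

$114,250

EV = 0.35 × 62000 + 0.2 × 137000 + 0.1 × 145000 + 0.05 × 95000 + 0.3 × 153000 = 21700 + 27400 + 14500 + 4750 + 45900 = 114250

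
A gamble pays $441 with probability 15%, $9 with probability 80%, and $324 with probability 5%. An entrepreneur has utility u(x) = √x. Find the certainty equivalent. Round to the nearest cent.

$41.60

E[u] = 0.15·√441 + 0.8·√9 + 0.05·√324 = 0.15·21 + 0.8·3 + 0.05·18 = 6.45
CE = (6.45)² = 41.6025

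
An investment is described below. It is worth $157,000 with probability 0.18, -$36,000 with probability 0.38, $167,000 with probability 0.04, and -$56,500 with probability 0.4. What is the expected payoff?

EV = 0.18 × 157000 + 0.38 × (-36000) + 0.04 × 167000 + 0.4 × (-56500) = 28260 − 13680 + 6680 − 22600 = -1340

-$1,340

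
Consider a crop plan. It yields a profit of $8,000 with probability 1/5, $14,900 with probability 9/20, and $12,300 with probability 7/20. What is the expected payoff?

EV = 1/5 × 8000 + 9/20 × 14900 + 7/20 × 12300 = 1600 + 6705 + 4305 = 12610

$12,610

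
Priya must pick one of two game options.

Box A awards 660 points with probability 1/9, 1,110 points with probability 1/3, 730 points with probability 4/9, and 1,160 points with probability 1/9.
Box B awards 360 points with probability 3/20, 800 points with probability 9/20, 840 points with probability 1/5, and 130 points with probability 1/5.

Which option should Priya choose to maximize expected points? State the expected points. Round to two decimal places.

Box A (896.67 points)

Box A = 1/9 × 660 + 1/3 × 1110 + 4/9 × 730 + 1/9 × 1160 = 73.3333 + 370 + 324.4444 + 128.8889 = 896.6667
Box B = 3/20 × 360 + 9/20 × 800 + 1/5 × 840 + 1/5 × 130 = 54 + 360 + 168 + 26 = 608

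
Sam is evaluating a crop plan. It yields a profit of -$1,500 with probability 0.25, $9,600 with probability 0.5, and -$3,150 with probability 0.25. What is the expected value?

EV = 0.25 × (-1500) + 0.5 × 9600 + 0.25 × (-3150) = -375 + 4800 − 787.5 = 3637.5

$3,637.50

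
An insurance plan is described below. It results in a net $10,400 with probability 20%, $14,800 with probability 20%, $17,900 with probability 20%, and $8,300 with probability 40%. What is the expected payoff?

$11,940

EV = 0.2 × 10400 + 0.2 × 14800 + 0.2 × 17900 + 0.4 × 8300 = 2080 + 2960 + 3580 + 3320 = 11940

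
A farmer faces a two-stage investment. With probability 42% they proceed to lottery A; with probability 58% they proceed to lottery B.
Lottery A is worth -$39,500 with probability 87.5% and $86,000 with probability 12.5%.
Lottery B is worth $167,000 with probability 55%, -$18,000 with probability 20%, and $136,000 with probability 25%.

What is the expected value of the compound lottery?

$60,903.75

EV(A) = 0.875 × (-39500) + 0.125 × 86000 = -34562.5 + 10750 = -23812.5
EV(B) = 0.55 × 167000 + 0.2 × (-18000) + 0.25 × 136000 = 91850 − 3600 + 34000 = 122250
Overall = 0.42 × (-23812.5) + 0.58 × 122250 = -10001.25 + 70905 = 60903.75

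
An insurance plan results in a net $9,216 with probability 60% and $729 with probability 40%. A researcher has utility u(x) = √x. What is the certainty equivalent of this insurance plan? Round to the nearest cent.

$4,678.56

E[u] = 0.6·√9216 + 0.4·√729 = 0.6·96 + 0.4·27 = 68.4
CE = (68.4)² = 4678.56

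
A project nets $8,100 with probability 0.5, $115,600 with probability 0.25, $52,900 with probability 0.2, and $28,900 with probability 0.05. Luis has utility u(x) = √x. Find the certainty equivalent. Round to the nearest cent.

E[u] = 0.5·√8100 + 0.25·√115600 + 0.2·√52900 + 0.05·√28900 = 0.5·90 + 0.25·340 + 0.2·230 + 0.05·170 = 184.5
CE = (184.5)² = 34040.25

$34,040.25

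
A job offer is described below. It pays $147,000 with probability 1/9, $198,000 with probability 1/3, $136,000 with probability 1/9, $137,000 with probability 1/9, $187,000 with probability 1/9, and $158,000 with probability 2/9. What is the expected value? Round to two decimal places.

$168,555.56

EV = 1/9 × 147000 + 1/3 × 198000 + 1/9 × 136000 + 1/9 × 137000 + 1/9 × 187000 + 2/9 × 158000 = 16333.3333 + 66000 + 15111.1111 + 15222.2222 + 20777.7778 + 35111.1111 = 168555.5556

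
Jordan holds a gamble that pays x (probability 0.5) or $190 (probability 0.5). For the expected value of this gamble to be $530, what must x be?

0.5·x + 0.5·190 = 530
0.5·x = 530 − 95 = 435
x = 435 / 0.5 = 870

x = $870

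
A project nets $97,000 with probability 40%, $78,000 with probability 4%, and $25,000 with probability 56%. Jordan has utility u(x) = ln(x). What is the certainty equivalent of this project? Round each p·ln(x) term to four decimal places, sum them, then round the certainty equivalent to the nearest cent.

E[u] = 0.4·ln(97000) + 0.04·ln(78000) + 0.56·ln(25000) = 4.5930 + 0.4506 + 5.6709 = 10.7145
CE = e^10.7145 ≈ 45003.70

$45,003.70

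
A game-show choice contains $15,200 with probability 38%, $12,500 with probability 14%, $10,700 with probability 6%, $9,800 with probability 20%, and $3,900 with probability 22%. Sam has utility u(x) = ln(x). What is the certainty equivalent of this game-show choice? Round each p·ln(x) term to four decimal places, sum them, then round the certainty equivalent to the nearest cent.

$9,833.01

E[u] = 0.38·ln(15200) + 0.14·ln(12500) + 0.06·ln(10700) + 0.2·ln(9800) + 0.22·ln(3900) = 3.6590 + 1.3207 + 0.5567 + 1.8380 + 1.8191 = 9.1935
CE = e^9.1935 ≈ 9833.01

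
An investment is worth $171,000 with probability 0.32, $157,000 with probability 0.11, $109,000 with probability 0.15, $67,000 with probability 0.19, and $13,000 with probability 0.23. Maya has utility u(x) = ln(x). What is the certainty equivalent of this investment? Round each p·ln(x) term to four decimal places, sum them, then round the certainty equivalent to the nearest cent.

$73,262.20

E[u] = 0.32·ln(171000) + 0.11·ln(157000) + 0.15·ln(109000) + 0.19·ln(67000) + 0.23·ln(13000) = 3.8558 + 1.3160 + 1.7399 + 2.1114 + 2.1787 = 11.2018
CE = e^11.2018 ≈ 73262.20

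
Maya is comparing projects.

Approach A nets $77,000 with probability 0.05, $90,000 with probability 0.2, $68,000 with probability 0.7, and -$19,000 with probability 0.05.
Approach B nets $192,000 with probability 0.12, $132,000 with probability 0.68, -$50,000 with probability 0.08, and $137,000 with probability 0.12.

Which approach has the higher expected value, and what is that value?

Approach A = 0.05 × 77000 + 0.2 × 90000 + 0.7 × 68000 + 0.05 × (-19000) = 3850 + 18000 + 47600 − 950 = 68500
Approach B = 0.12 × 192000 + 0.68 × 132000 + 0.08 × (-50000) + 0.12 × 137000 = 23040 + 89760 − 4000 + 16440 = 125240

Approach B ($125,240)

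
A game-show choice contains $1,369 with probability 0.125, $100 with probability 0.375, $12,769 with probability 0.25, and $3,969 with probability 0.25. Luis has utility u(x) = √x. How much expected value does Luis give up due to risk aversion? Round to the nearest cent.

E[u] = 0.125·√1369 + 0.375·√100 + 0.25·√12769 + 0.25·√3969 = 0.125·37 + 0.375·10 + 0.25·113 + 0.25·63 = 52.375
CE = (52.375)² = 2743.140625
Risk premium = EV − CE = 4393.125 − 2743.140625 = 1649.984375

$1,649.98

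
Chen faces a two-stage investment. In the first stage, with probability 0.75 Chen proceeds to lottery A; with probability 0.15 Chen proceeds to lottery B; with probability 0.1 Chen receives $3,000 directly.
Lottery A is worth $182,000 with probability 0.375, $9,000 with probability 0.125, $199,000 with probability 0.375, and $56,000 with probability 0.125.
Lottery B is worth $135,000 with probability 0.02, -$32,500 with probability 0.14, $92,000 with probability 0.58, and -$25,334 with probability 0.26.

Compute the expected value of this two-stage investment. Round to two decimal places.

EV(A) = 0.375 × 182000 + 0.125 × 9000 + 0.375 × 199000 + 0.125 × 56000 = 68250 + 1125 + 74625 + 7000 = 151000
EV(B) = 0.02 × 135000 + 0.14 × (-32500) + 0.58 × 92000 + 0.26 × (-25334) = 2700 − 4550 + 53360 − 6586.84 = 44923.16
Branch C: 3000 (certain)
Overall = 0.75 × 151000 + 0.15 × 44923.16 + 0.1 × 3000 = 113250 + 6738.474 + 300 = 120288.474

$120,288.47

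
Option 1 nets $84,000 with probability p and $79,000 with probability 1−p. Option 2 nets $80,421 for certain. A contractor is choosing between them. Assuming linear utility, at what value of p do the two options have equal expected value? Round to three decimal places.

p = 0.284

p·84000 + (1−p)·79000 = 80421
5000p + 79000 = 80421
p = (80421 − 79000) / 5000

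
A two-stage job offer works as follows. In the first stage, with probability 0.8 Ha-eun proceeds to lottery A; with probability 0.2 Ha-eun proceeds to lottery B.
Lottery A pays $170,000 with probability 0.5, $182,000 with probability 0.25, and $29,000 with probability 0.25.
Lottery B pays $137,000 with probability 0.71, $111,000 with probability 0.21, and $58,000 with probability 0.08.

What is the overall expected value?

EV(A) = 0.5 × 170000 + 0.25 × 182000 + 0.25 × 29000 = 85000 + 45500 + 7250 = 137750
EV(B) = 0.71 × 137000 + 0.21 × 111000 + 0.08 × 58000 = 97270 + 23310 + 4640 = 125220
Overall = 0.8 × 137750 + 0.2 × 125220 = 110200 + 25044 = 135244

$135,244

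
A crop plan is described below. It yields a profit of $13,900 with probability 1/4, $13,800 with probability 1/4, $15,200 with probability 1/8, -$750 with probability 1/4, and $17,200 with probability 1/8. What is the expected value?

$10,787.50

EV = 1/4 × 13900 + 1/4 × 13800 + 1/8 × 15200 + 1/4 × (-750) + 1/8 × 17200 = 3475 + 3450 + 1900 − 187.5 + 2150 = 10787.5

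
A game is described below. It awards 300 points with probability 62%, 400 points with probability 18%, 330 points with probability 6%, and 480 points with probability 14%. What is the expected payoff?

345 points

EV = 0.62 × 300 + 0.18 × 400 + 0.06 × 330 + 0.14 × 480 = 186 + 72 + 19.8 + 67.2 = 345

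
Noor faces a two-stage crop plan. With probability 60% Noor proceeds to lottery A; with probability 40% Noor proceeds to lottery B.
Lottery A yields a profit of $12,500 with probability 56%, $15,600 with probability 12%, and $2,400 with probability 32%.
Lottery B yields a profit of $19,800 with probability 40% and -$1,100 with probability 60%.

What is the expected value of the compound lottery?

EV(A) = 0.56 × 12500 + 0.12 × 15600 + 0.32 × 2400 = 7000 + 1872 + 768 = 9640
EV(B) = 0.4 × 19800 + 0.6 × (-1100) = 7920 − 660 = 7260
Overall = 0.6 × 9640 + 0.4 × 7260 = 5784 + 2904 = 8688

$8,688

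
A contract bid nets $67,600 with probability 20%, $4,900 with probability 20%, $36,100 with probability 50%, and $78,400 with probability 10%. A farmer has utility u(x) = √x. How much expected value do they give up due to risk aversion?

E[u] = 0.2·√67600 + 0.2·√4900 + 0.5·√36100 + 0.1·√78400 = 0.2·260 + 0.2·70 + 0.5·190 + 0.1·280 = 189
CE = (189)² = 35721
Risk premium = EV − CE = 40390 − 35721 = 4669

$4,669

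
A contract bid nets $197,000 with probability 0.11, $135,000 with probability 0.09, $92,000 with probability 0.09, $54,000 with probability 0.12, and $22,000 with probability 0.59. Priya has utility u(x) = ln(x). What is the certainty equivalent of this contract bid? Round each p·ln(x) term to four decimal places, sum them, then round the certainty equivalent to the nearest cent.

$41,764.42

E[u] = 0.11·ln(197000) + 0.09·ln(135000) + 0.09·ln(92000) + 0.12·ln(54000) + 0.59·ln(22000) = 1.3410 + 1.0632 + 1.0287 + 1.3076 + 5.8993 = 10.6398
CE = e^10.6398 ≈ 41764.42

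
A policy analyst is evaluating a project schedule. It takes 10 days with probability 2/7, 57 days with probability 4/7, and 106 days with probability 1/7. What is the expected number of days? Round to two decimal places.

50.57 days

EV = 2/7 × 10 + 4/7 × 57 + 1/7 × 106 = 2.8571 + 32.5714 + 15.1429 = 50.5714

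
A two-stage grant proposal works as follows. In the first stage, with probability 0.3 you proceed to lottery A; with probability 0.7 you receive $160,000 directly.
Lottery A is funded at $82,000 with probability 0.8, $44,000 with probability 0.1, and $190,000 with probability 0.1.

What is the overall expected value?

EV(A) = 0.8 × 82000 + 0.1 × 44000 + 0.1 × 190000 = 65600 + 4400 + 19000 = 89000
Branch B: 160000 (certain)
Overall = 0.3 × 89000 + 0.7 × 160000 = 26700 + 112000 = 138700

$138,700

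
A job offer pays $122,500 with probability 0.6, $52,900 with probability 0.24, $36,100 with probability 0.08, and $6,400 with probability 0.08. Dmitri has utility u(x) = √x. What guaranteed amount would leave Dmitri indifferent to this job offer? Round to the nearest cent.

$82,254.24

E[u] = 0.6·√122500 + 0.24·√52900 + 0.08·√36100 + 0.08·√6400 = 0.6·350 + 0.24·230 + 0.08·190 + 0.08·80 = 286.8
CE = (286.8)² = 82254.24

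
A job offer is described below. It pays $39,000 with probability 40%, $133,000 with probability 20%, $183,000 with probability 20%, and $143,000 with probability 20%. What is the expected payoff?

EV = 0.4 × 39000 + 0.2 × 133000 + 0.2 × 183000 + 0.2 × 143000 = 15600 + 26600 + 36600 + 28600 = 107400

$107,400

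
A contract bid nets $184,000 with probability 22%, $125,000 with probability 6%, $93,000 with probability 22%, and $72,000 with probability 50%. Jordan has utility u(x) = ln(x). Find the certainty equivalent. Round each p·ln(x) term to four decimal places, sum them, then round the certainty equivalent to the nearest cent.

$96,790.10

E[u] = 0.22·ln(184000) + 0.06·ln(125000) + 0.22·ln(93000) + 0.5·ln(72000) = 2.6670 + 0.7042 + 2.5169 + 5.5922 = 11.4803
CE = e^11.4803 ≈ 96790.10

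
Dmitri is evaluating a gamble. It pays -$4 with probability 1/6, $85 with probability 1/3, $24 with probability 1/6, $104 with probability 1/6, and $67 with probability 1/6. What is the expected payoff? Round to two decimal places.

EV = 1/6 × (-4) + 1/3 × 85 + 1/6 × 24 + 1/6 × 104 + 1/6 × 67 = -0.6667 + 28.3333 + 4 + 17.3333 + 11.1667 = 60.1667

$60.17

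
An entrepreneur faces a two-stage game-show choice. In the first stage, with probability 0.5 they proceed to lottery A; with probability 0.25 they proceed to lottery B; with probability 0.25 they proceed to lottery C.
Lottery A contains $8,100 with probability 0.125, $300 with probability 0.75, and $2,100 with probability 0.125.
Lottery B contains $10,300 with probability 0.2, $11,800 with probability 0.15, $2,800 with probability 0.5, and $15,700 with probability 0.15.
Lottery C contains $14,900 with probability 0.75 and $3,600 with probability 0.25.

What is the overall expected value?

$5,665

EV(A) = 0.125 × 8100 + 0.75 × 300 + 0.125 × 2100 = 1012.5 + 225 + 262.5 = 1500
EV(B) = 0.2 × 10300 + 0.15 × 11800 + 0.5 × 2800 + 0.15 × 15700 = 2060 + 1770 + 1400 + 2355 = 7585
EV(C) = 0.75 × 14900 + 0.25 × 3600 = 11175 + 900 = 12075
Overall = 0.5 × 1500 + 0.25 × 7585 + 0.25 × 12075 = 750 + 1896.25 + 3018.75 = 5665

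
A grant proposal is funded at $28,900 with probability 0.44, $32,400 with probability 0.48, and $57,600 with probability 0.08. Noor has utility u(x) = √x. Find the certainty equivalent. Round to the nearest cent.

E[u] = 0.44·√28900 + 0.48·√32400 + 0.08·√57600 = 0.44·170 + 0.48·180 + 0.08·240 = 180.4
CE = (180.4)² = 32544.16

$32,544.16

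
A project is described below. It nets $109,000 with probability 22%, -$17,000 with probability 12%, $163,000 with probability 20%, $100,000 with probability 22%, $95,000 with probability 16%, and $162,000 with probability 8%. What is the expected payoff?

EV = 0.22 × 109000 + 0.12 × (-17000) + 0.2 × 163000 + 0.22 × 100000 + 0.16 × 95000 + 0.08 × 162000 = 23980 − 2040 + 32600 + 22000 + 15200 + 12960 = 104700

$104,700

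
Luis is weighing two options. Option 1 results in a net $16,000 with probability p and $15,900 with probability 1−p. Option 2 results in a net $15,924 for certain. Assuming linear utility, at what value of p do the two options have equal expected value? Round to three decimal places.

p·16000 + (1−p)·15900 = 15924
100p + 15900 = 15924
p = (15924 − 15900) / 100

p = 0.240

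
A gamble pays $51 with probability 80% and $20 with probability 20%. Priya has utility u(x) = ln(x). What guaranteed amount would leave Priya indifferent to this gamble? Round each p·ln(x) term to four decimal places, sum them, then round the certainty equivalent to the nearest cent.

E[u] = 0.8·ln(51) + 0.2·ln(20) = 3.1455 + 0.5991 = 3.7446
CE = e^3.7446 ≈ 42.29

$42.29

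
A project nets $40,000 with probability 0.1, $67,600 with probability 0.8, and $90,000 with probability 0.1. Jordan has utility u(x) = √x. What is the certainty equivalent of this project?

$66,564

E[u] = 0.1·√40000 + 0.8·√67600 + 0.1·√90000 = 0.1·200 + 0.8·260 + 0.1·300 = 258
CE = (258)² = 66564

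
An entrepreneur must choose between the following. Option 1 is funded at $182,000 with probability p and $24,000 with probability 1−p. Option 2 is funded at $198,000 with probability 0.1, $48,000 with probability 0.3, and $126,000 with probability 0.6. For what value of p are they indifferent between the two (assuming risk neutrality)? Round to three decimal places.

EV(Option 2) = 0.1 × 198000 + 0.3 × 48000 + 0.6 × 126000 = 19800 + 14400 + 75600 = 109800
p·182000 + (1−p)·24000 = 109800
158000p + 24000 = 109800
p = (109800 − 24000) / 158000

p = 0.543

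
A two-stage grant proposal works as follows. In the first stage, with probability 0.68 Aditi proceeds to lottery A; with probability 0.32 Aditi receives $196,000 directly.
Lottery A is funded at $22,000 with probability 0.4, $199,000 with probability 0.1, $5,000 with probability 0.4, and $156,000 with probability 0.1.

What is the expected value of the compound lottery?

EV(A) = 0.4 × 22000 + 0.1 × 199000 + 0.4 × 5000 + 0.1 × 156000 = 8800 + 19900 + 2000 + 15600 = 46300
Branch B: 196000 (certain)
Overall = 0.68 × 46300 + 0.32 × 196000 = 31484 + 62720 = 94204

$94,204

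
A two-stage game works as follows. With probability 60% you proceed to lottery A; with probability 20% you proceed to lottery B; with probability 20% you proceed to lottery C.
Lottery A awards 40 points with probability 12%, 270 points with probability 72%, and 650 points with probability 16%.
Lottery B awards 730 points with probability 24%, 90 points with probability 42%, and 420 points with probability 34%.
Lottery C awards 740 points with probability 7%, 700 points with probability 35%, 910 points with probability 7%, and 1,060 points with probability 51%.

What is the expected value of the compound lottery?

EV(A) = 0.12 × 40 + 0.72 × 270 + 0.16 × 650 = 4.8 + 194.4 + 104 = 303.2
EV(B) = 0.24 × 730 + 0.42 × 90 + 0.34 × 420 = 175.2 + 37.8 + 142.8 = 355.8
EV(C) = 0.07 × 740 + 0.35 × 700 + 0.07 × 910 + 0.51 × 1060 = 51.8 + 245 + 63.7 + 540.6 = 901.1
Overall = 0.6 × 303.2 + 0.2 × 355.8 + 0.2 × 901.1 = 181.92 + 71.16 + 180.22 = 433.3

433.3 points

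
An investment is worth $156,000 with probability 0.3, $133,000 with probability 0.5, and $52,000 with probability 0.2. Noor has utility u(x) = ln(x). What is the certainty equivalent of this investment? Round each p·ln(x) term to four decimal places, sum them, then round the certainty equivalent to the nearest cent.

$115,635.70

E[u] = 0.3·ln(156000) + 0.5·ln(133000) + 0.2·ln(52000) = 3.5873 + 5.8991 + 2.1718 = 11.6582
CE = e^11.6582 ≈ 115635.70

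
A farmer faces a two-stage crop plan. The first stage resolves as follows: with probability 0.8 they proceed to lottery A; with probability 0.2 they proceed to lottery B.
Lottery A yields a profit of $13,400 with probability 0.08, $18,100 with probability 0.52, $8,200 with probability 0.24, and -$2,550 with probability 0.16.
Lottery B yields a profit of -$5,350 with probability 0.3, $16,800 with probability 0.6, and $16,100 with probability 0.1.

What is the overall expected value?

$11,652.20

EV(A) = 0.08 × 13400 + 0.52 × 18100 + 0.24 × 8200 + 0.16 × (-2550) = 1072 + 9412 + 1968 − 408 = 12044
EV(B) = 0.3 × (-5350) + 0.6 × 16800 + 0.1 × 16100 = -1605 + 10080 + 1610 = 10085
Overall = 0.8 × 12044 + 0.2 × 10085 = 9635.2 + 2017 = 11652.2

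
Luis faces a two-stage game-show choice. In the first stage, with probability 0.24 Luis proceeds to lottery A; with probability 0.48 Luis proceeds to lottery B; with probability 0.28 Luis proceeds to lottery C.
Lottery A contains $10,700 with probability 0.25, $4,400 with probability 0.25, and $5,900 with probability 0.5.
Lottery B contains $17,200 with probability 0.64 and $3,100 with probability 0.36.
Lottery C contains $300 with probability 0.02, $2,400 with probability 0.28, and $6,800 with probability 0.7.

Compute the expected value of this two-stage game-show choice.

$8,956.16

EV(A) = 0.25 × 10700 + 0.25 × 4400 + 0.5 × 5900 = 2675 + 1100 + 2950 = 6725
EV(B) = 0.64 × 17200 + 0.36 × 3100 = 11008 + 1116 = 12124
EV(C) = 0.02 × 300 + 0.28 × 2400 + 0.7 × 6800 = 6 + 672 + 4760 = 5438
Overall = 0.24 × 6725 + 0.48 × 12124 + 0.28 × 5438 = 1614 + 5819.52 + 1522.64 = 8956.16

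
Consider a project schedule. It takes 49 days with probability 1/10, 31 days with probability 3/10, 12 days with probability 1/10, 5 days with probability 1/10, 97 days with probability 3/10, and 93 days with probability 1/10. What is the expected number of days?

54.3 days

EV = 1/10 × 49 + 3/10 × 31 + 1/10 × 12 + 1/10 × 5 + 3/10 × 97 + 1/10 × 93 = 4.9 + 9.3 + 1.2 + 0.5 + 29.1 + 9.3 = 54.3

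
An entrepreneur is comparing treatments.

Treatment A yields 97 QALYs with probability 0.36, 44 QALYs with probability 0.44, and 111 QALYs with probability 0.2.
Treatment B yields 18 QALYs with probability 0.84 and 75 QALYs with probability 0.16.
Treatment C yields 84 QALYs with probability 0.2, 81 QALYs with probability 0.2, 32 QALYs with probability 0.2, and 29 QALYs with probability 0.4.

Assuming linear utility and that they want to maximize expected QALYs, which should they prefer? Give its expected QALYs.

Treatment A = 0.36 × 97 + 0.44 × 44 + 0.2 × 111 = 34.92 + 19.36 + 22.2 = 76.48
Treatment B = 0.84 × 18 + 0.16 × 75 = 15.12 + 12 = 27.12
Treatment C = 0.2 × 84 + 0.2 × 81 + 0.2 × 32 + 0.4 × 29 = 16.8 + 16.2 + 6.4 + 11.6 = 51

Treatment A (76.48 QALYs)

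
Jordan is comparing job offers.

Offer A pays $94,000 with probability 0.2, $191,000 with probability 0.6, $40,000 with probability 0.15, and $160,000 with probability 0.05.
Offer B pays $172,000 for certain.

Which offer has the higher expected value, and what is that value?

Offer B ($172,000)

Offer A = 0.2 × 94000 + 0.6 × 191000 + 0.15 × 40000 + 0.05 × 160000 = 18800 + 114600 + 6000 + 8000 = 147400
Offer B: 172000 (certain)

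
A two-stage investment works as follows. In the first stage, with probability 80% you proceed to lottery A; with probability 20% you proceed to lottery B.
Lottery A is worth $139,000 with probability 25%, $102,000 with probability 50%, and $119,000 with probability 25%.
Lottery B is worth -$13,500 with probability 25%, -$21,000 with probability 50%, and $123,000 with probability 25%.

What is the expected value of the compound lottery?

EV(A) = 0.25 × 139000 + 0.5 × 102000 + 0.25 × 119000 = 34750 + 51000 + 29750 = 115500
EV(B) = 0.25 × (-13500) + 0.5 × (-21000) + 0.25 × 123000 = -3375 − 10500 + 30750 = 16875
Overall = 0.8 × 115500 + 0.2 × 16875 = 92400 + 3375 = 95775

$95,775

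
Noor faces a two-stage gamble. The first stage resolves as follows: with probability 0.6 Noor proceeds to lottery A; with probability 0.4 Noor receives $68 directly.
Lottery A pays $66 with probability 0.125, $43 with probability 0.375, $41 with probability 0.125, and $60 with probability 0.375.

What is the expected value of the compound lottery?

$58.40

EV(A) = 0.125 × 66 + 0.375 × 43 + 0.125 × 41 + 0.375 × 60 = 8.25 + 16.125 + 5.125 + 22.5 = 52
Branch B: 68 (certain)
Overall = 0.6 × 52 + 0.4 × 68 = 31.2 + 27.2 = 58.4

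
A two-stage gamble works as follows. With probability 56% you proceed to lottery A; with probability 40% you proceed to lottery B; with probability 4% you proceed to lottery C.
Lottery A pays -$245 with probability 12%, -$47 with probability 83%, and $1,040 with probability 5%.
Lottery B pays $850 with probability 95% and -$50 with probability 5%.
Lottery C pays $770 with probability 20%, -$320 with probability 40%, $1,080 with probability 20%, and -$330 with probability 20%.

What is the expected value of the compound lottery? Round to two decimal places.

$319.85

EV(A) = 0.12 × (-245) + 0.83 × (-47) + 0.05 × 1040 = -29.4 − 39.01 + 52 = -16.41
EV(B) = 0.95 × 850 + 0.05 × (-50) = 807.5 − 2.5 = 805
EV(C) = 0.2 × 770 + 0.4 × (-320) + 0.2 × 1080 + 0.2 × (-330) = 154 − 128 + 216 − 66 = 176
Overall = 0.56 × (-16.41) + 0.4 × 805 + 0.04 × 176 = -9.1896 + 322 + 7.04 = 319.8504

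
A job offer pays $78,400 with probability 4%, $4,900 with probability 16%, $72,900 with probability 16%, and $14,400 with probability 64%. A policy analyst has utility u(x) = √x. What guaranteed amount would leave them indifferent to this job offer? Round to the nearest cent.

$20,277.76

E[u] = 0.04·√78400 + 0.16·√4900 + 0.16·√72900 + 0.64·√14400 = 0.04·280 + 0.16·70 + 0.16·270 + 0.64·120 = 142.4
CE = (142.4)² = 20277.76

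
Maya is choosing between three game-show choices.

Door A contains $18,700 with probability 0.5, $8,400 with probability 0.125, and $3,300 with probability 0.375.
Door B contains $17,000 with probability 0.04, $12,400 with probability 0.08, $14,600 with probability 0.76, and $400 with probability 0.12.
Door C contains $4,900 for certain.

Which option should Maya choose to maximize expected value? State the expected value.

Door A = 0.5 × 18700 + 0.125 × 8400 + 0.375 × 3300 = 9350 + 1050 + 1237.5 = 11637.5
Door B = 0.04 × 17000 + 0.08 × 12400 + 0.76 × 14600 + 0.12 × 400 = 680 + 992 + 11096 + 48 = 12816
Door C: 4900 (certain)

Door B ($12,816)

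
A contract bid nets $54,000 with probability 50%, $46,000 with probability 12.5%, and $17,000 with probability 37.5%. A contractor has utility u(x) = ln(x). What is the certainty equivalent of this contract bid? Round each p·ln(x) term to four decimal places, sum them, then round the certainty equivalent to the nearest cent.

$34,313.70

E[u] = 0.5·ln(54000) + 0.125·ln(46000) + 0.375·ln(17000) = 5.4484 + 1.3420 + 3.6529 = 10.4433
CE = e^10.4433 ≈ 34313.70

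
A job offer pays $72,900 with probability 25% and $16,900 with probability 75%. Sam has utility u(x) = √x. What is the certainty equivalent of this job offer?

E[u] = 0.25·√72900 + 0.75·√16900 = 0.25·270 + 0.75·130 = 165
CE = (165)² = 27225

$27,225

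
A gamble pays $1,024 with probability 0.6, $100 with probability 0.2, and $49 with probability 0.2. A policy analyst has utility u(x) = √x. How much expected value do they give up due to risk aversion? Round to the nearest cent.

$133.44

E[u] = 0.6·√1024 + 0.2·√100 + 0.2·√49 = 0.6·32 + 0.2·10 + 0.2·7 = 22.6
CE = (22.6)² = 510.76
Risk premium = EV − CE = 644.2 − 510.76 = 133.44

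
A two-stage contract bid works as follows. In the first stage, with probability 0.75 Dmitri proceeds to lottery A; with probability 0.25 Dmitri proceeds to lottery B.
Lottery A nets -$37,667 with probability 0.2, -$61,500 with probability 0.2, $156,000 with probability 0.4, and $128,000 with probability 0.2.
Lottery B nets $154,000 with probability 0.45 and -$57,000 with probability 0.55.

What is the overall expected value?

EV(A) = 0.2 × (-37667) + 0.2 × (-61500) + 0.4 × 156000 + 0.2 × 128000 = -7533.4 − 12300 + 62400 + 25600 = 68166.6
EV(B) = 0.45 × 154000 + 0.55 × (-57000) = 69300 − 31350 = 37950
Overall = 0.75 × 68166.6 + 0.25 × 37950 = 51124.95 + 9487.5 = 60612.45

$60,612.45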